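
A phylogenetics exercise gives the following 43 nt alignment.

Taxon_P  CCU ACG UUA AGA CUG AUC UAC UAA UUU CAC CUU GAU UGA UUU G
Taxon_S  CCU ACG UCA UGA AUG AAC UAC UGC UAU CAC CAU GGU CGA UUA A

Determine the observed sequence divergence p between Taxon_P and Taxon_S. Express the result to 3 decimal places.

Mismatches occur at site 8 (U↔C), site 10 (A↔U), site 13 (C↔A), site 17 (U↔A), site 23 (A↔G), site 24 (A↔C), site 26 (U↔A), site 32 (U↔A), site 35 (A↔G), site 37 (U↔C), site 42 (U↔A), site 43 (G↔A).
There are 12 differences over 43 sites, so p = 12/43 = 0.279.

0.279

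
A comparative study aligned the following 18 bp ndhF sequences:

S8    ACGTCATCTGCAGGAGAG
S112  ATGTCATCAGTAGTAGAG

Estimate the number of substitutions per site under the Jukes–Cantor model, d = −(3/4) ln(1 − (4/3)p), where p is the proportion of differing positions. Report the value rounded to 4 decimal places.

0.2635

The sequences differ at positions 2 (C/T), 9 (T/A), 11 (C/T), 14 (G/T).
p = 4/18 = 0.222222.
d = −0.75 · ln(1 − (4/3)·0.222222) = −0.75 · ln(0.703704) = −0.75 · (-0.351397) = 0.2635.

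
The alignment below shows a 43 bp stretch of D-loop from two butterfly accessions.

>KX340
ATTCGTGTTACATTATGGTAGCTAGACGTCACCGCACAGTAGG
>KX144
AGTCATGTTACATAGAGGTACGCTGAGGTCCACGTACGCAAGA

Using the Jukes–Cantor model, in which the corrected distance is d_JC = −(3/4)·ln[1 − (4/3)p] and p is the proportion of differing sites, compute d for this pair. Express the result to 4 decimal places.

Mismatches occur at site 2 (T/G), site 5 (G/A), site 14 (T/A), site 15 (A/G), site 16 (T/A), site 21 (G/C), site 22 (C/G), site 23 (T/C), site 24 (A/T), site 27 (C/G), site 31 (A/C), site 32 (C/A), site 35 (C/T), site 38 (A/G), site 39 (G/C), site 40 (T/A), site 43 (G/A).
p = 17/43 = 0.395349.
d = −0.75 · ln(1 − (4/3)·0.395349) = −0.75 · ln(0.472868) = −0.75 · (-0.748939) = 0.5617.

0.5617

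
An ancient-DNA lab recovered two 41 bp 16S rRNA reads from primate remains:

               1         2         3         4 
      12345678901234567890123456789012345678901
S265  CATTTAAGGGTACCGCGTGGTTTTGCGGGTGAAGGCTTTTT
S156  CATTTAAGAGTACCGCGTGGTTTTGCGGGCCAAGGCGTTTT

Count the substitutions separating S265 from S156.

4

Mismatches occur at site 9 (G↔A), site 30 (T↔C), site 31 (G↔C), site 37 (T↔G).
That gives 4 mismatches out of 41 aligned sites, so the Hamming distance is 4.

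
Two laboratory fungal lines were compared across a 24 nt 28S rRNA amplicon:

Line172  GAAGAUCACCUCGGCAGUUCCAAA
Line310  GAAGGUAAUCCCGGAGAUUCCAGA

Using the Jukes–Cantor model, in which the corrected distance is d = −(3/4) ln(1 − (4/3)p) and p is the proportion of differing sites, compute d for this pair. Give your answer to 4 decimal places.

0.4408

The sequences differ at positions 5 (A/G), 7 (C/A), 9 (C/U), 11 (U/C), 15 (C/A), 16 (A/G), 17 (G/A), 23 (A/G).
p = 8/24 = 0.333333.
d = −0.75 · ln(1 − (4/3)·0.333333) = −0.75 · ln(0.555556) = −0.75 · (-0.587786) = 0.4408.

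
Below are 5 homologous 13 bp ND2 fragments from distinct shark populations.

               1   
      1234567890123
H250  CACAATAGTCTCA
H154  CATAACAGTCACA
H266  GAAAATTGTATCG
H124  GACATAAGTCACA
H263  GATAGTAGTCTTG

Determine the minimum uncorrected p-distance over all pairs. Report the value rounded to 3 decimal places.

0.231

Pairwise Hamming distances:
  H250 vs H154: 3
  H250 vs H266: 5
  H250 vs H124: 4
  H250 vs H263: 5
  H154 vs H266: 7
  H154 vs H124: 4
  H154 vs H263: 6
  H266 vs H124: 7
  H266 vs H263: 5
  H124 vs H263: 6
The smallest is 3 mismatches, between H250 and H154; p = 3/13 = 0.231.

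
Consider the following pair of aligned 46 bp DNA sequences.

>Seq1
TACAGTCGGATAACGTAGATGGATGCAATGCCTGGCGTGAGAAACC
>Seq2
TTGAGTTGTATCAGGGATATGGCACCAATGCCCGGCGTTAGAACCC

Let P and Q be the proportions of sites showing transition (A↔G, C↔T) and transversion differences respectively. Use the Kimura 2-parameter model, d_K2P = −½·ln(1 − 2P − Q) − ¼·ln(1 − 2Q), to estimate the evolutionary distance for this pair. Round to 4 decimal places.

0.3981

Differing sites — 2:A/T (Tv); 3:C/G (Tv); 7:C/T (Ti); 9:G/T (Tv); 12:A/C (Tv); 14:C/G (Tv); 16:T/G (Tv); 18:G/T (Tv); 23:A/C (Tv); 24:T/A (Tv); 25:G/C (Tv); 33:T/C (Ti); 39:G/T (Tv); 44:A/C (Tv).
Of the 14 differences, 2 transitions and 12 transversions over 46 sites: P = 2/46 = 0.043478, Q = 12/46 = 0.260870.
d = −0.5·ln(0.652174) − 0.25·ln(0.478260) = −0.5·(-0.427444) − 0.25·(-0.737601) = 0.3981.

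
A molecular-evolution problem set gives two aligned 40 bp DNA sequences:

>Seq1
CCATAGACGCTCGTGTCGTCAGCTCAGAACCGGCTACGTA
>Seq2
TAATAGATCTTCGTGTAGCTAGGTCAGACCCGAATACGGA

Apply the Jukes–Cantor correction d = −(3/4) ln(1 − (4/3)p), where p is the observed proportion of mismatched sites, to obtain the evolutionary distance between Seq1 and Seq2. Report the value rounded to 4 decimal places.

The sequences differ at positions 1 (C/T), 2 (C/A), 8 (C/T), 9 (G/C), 10 (C/T), 17 (C/A), 19 (T/C), 20 (C/T), 23 (C/G), 29 (A/C), 33 (G/A), 34 (C/A), 39 (T/G).
p = 13/40 = 0.325000.
d = −0.75 · ln(1 − (4/3)·0.325000) = −0.75 · ln(0.566667) = −0.75 · (-0.567983) = 0.4260.

0.4260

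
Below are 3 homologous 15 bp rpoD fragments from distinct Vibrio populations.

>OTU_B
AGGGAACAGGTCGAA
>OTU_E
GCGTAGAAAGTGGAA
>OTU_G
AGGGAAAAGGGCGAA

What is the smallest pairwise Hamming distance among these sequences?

Pairwise Hamming distances:
  OTU_B vs OTU_E: 7
  OTU_B vs OTU_G: 2
  OTU_E vs OTU_G: 7
The smallest is 2, between OTU_B and OTU_G.

2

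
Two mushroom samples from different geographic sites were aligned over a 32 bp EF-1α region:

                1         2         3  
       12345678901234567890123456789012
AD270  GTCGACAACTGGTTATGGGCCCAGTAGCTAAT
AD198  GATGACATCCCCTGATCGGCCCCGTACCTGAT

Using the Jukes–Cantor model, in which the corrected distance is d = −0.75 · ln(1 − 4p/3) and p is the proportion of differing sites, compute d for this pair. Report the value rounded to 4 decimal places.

0.4598

Differing sites — 2:T/A; 3:C/T; 8:A/T; 10:T/C; 11:G/C; 12:G/C; 14:T/G; 17:G/C; 23:A/C; 27:G/C; 30:A/G.
p = 11/32 = 0.343750.
d = −0.75 · ln(1 − (4/3)·0.343750) = −0.75 · ln(0.541667) = −0.75 · (-0.613104) = 0.4598.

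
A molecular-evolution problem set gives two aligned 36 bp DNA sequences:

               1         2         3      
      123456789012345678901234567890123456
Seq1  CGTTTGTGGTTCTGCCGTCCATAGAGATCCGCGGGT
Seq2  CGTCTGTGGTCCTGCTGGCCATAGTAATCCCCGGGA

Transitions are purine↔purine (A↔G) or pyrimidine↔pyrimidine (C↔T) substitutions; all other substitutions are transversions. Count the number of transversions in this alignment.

Differing sites — 4:T/C (Ti); 11:T/C (Ti); 16:C/T (Ti); 18:T/G (Tv); 25:A/T (Tv); 26:G/A (Ti); 31:G/C (Tv); 36:T/A (Tv).
Of the 8 differences, 4 transitions and 4 transversions, so the answer is 4.

4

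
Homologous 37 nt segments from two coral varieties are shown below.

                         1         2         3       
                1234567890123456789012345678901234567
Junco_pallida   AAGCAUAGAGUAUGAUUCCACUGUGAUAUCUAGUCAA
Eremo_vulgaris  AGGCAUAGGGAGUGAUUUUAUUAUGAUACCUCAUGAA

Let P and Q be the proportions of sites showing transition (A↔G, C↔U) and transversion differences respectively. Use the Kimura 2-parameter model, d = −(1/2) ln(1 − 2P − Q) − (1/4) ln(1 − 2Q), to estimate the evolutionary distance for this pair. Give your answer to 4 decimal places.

The sequences differ at positions 2 (A/G, transition), 9 (A/G, transition), 11 (U/A, transversion), 12 (A/G, transition), 18 (C/U, transition), 19 (C/U, transition), 21 (C/U, transition), 23 (G/A, transition), 29 (U/C, transition), 32 (A/C, transversion), 33 (G/A, transition), 35 (C/G, transversion).
Of the 12 differences, 9 transitions and 3 transversions over 37 sites: P = 9/37 = 0.243243, Q = 3/37 = 0.081081.
d = −0.5·ln(0.432433) − 0.25·ln(0.837838) = −0.5·(-0.838328) − 0.25·(-0.176931) = 0.4634.

0.4634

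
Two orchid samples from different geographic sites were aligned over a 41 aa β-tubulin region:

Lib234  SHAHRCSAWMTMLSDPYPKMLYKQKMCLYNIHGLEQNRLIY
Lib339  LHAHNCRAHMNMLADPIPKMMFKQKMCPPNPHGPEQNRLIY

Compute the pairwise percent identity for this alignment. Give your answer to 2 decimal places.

Differing sites — 1:S/L; 5:R/N; 7:S/R; 9:W/H; 11:T/N; 14:S/A; 17:Y/I; 21:L/M; 22:Y/F; 28:L/P; 29:Y/P; 31:I/P; 34:L/P.
28 of the 41 sites match, so the percent identity is 28/41 × 100 = 68.29%.

68.29%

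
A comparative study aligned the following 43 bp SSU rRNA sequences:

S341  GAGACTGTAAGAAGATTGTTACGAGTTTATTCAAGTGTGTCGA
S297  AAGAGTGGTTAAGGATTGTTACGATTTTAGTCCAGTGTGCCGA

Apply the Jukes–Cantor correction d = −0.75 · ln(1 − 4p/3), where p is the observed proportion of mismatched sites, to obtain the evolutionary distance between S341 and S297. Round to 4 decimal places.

0.3129

Mismatches occur at site 1 (G/A), site 5 (C/G), site 8 (T/G), site 9 (A/T), site 10 (A/T), site 11 (G/A), site 13 (A/G), site 25 (G/T), site 30 (T/G), site 33 (A/C), site 40 (T/C).
p = 11/43 = 0.255814.
d = −0.75 · ln(1 − (4/3)·0.255814) = −0.75 · ln(0.658915) = −0.75 · (-0.417161) = 0.3129.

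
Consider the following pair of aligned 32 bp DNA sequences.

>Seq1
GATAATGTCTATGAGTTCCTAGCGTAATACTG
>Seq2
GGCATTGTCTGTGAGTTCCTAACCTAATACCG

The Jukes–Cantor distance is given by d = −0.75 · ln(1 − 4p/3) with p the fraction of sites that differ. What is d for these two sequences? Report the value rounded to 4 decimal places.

Differing sites — 2:A/G; 3:T/C; 5:A/T; 11:A/G; 22:G/A; 24:G/C; 31:T/C.
p = 7/32 = 0.218750.
d = −0.75 · ln(1 − (4/3)·0.218750) = −0.75 · ln(0.708333) = −0.75 · (-0.344841) = 0.2586.

0.2586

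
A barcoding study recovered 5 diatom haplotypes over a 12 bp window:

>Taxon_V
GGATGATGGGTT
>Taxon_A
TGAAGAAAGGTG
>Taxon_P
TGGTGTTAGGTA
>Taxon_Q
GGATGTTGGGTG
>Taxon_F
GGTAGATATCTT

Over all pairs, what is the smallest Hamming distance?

2

Pairwise Hamming distances:
  Taxon_V vs Taxon_A: 5
  Taxon_V vs Taxon_P: 5
  Taxon_V vs Taxon_Q: 2
  Taxon_V vs Taxon_F: 5
  Taxon_A vs Taxon_P: 5
  Taxon_A vs Taxon_Q: 5
  Taxon_A vs Taxon_F: 6
  Taxon_P vs Taxon_Q: 4
  Taxon_P vs Taxon_F: 7
  Taxon_Q vs Taxon_F: 7
The smallest is 2, between Taxon_V and Taxon_Q.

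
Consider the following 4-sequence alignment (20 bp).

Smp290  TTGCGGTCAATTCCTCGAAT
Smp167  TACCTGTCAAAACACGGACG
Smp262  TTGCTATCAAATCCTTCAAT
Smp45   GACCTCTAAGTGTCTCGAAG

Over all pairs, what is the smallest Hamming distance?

5

Pairwise Hamming distances:
  Smp290 vs Smp167: 10
  Smp290 vs Smp262: 5
  Smp290 vs Smp45: 10
  Smp167 vs Smp262: 10
  Smp167 vs Smp45: 11
  Smp262 vs Smp45: 12
The smallest is 5, between Smp290 and Smp262.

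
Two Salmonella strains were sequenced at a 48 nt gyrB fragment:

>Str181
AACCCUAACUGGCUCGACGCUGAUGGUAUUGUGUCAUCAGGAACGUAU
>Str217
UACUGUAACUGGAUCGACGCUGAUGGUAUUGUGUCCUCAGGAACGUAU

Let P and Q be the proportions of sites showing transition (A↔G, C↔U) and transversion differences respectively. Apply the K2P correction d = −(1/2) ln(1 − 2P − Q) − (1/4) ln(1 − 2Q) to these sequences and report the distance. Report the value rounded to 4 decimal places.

0.1123

The sequences differ at positions 1 (A/U, transversion), 4 (C/U, transition), 5 (C/G, transversion), 13 (C/A, transversion), 36 (A/C, transversion).
Of the 5 differences, 1 transition and 4 transversions over 48 sites: P = 1/48 = 0.020833, Q = 4/48 = 0.083333.
d = −0.5·ln(0.875001) − 0.25·ln(0.833334) = −0.5·(-0.133530) − 0.25·(-0.182321) = 0.1123.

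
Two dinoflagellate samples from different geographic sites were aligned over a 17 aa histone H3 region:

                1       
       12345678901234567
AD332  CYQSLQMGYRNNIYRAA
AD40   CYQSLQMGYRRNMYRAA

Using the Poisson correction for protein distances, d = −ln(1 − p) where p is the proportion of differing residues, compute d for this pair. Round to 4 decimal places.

0.1252

The sequences differ at positions 11 (N/R), 13 (I/M).
p = 2/17 = 0.117647.
d = −ln(1 − 0.117647) = −ln(0.882353) = 0.1252.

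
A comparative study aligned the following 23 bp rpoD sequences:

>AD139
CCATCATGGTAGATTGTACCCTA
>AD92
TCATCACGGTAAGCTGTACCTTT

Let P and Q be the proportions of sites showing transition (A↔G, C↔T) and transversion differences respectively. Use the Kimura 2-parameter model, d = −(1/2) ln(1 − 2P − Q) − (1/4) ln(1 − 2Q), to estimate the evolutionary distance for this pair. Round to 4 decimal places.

Differing sites — 1:C/T (Ti); 7:T/C (Ti); 12:G/A (Ti); 13:A/G (Ti); 14:T/C (Ti); 21:C/T (Ti); 23:A/T (Tv).
Of the 7 differences, 6 transitions and 1 transversion over 23 sites: P = 6/23 = 0.260870, Q = 1/23 = 0.043478.
d = −0.5·ln(0.434782) − 0.25·ln(0.913044) = −0.5·(-0.832911) − 0.25·(-0.090971) = 0.4392.

0.4392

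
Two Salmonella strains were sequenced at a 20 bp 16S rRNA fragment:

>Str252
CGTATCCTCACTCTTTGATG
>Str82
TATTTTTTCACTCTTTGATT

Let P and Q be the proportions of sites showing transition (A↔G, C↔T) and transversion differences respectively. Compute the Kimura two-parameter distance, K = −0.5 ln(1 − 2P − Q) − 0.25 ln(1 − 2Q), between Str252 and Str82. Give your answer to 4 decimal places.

0.4024

The sequences differ at positions 1 (C/T, transition), 2 (G/A, transition), 4 (A/T, transversion), 6 (C/T, transition), 7 (C/T, transition), 20 (G/T, transversion).
Of the 6 differences, 4 transitions and 2 transversions over 20 sites: P = 4/20 = 0.200000, Q = 2/20 = 0.100000.
d = −0.5·ln(0.500000) − 0.25·ln(0.800000) = −0.5·(-0.693147) − 0.25·(-0.223144) = 0.4024.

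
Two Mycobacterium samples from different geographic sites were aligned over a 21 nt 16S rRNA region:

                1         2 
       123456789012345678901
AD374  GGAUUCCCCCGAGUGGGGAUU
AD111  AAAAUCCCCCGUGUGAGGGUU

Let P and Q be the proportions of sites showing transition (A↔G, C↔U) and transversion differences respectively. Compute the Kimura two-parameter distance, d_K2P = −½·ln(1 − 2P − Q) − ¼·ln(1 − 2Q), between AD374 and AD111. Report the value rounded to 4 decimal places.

0.3761

The sequences differ at positions 1 (G/A, transition), 2 (G/A, transition), 4 (U/A, transversion), 12 (A/U, transversion), 16 (G/A, transition), 19 (A/G, transition).
Of the 6 differences, 4 transitions and 2 transversions over 21 sites: P = 4/21 = 0.190476, Q = 2/21 = 0.095238.
d = −0.5·ln(0.523810) − 0.25·ln(0.809524) = −0.5·(-0.646626) − 0.25·(-0.211309) = 0.3761.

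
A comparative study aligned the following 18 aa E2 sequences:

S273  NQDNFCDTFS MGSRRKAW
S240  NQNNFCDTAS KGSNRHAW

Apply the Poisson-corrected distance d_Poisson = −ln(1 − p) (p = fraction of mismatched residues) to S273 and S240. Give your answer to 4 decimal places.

0.3254

The sequences differ at positions 3 (D/N), 9 (F/A), 11 (M/K), 14 (R/N), 16 (K/H).
p = 5/18 = 0.277778.
d = −ln(1 − 0.277778) = −ln(0.722222) = 0.3254.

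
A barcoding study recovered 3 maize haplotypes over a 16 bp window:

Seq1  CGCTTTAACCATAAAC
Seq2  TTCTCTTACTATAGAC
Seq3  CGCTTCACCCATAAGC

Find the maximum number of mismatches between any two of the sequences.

Pairwise Hamming distances:
  Seq1 vs Seq2: 6
  Seq1 vs Seq3: 3
  Seq2 vs Seq3: 9
The largest is 9, between Seq2 and Seq3.

9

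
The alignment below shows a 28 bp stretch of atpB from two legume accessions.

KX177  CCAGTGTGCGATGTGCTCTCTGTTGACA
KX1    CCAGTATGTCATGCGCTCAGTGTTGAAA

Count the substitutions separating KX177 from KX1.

7

Mismatches occur at site 6 (G→A), site 9 (C→T), site 10 (G→C), site 14 (T→C), site 19 (T→A), site 20 (C→G), site 27 (C→A).
That gives 7 mismatches out of 28 aligned sites, so the Hamming distance is 7.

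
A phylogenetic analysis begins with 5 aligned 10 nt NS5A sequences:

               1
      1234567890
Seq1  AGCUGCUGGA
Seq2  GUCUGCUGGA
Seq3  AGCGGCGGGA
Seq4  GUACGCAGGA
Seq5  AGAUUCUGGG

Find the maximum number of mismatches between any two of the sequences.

6

Pairwise Hamming distances:
  Seq1 vs Seq2: 2
  Seq1 vs Seq3: 2
  Seq1 vs Seq4: 5
  Seq1 vs Seq5: 3
  Seq2 vs Seq3: 4
  Seq2 vs Seq4: 3
  Seq2 vs Seq5: 5
  Seq3 vs Seq4: 5
  Seq3 vs Seq5: 5
  Seq4 vs Seq5: 6
The largest is 6, between Seq4 and Seq5.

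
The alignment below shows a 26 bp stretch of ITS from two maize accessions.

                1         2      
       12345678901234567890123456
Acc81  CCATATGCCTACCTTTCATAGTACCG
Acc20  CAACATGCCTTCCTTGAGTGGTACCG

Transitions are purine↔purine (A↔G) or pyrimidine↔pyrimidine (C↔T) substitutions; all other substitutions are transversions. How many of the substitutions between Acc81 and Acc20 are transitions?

The sequences differ at positions 2 (C/A, transversion), 4 (T/C, transition), 11 (A/T, transversion), 16 (T/G, transversion), 17 (C/A, transversion), 18 (A/G, transition), 20 (A/G, transition).
Of the 7 differences, 3 transitions and 4 transversions, so the answer is 3.

3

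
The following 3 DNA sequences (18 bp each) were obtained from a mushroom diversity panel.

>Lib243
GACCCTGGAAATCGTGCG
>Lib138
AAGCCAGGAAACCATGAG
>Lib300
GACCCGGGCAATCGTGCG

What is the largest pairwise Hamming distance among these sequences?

7

Pairwise Hamming distances:
  Lib243 vs Lib138: 6
  Lib243 vs Lib300: 2
  Lib138 vs Lib300: 7
The largest is 7, between Lib138 and Lib300.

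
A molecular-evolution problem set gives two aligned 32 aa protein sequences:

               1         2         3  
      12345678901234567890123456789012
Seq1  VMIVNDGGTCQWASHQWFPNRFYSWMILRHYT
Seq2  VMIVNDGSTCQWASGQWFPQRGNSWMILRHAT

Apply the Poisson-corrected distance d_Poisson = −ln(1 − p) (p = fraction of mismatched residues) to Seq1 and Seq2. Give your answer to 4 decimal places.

0.2076

Mismatches occur at site 8 (G→S), site 15 (H→G), site 20 (N→Q), site 22 (F→G), site 23 (Y→N), site 31 (Y→A).
p = 6/32 = 0.187500.
d = −ln(1 − 0.187500) = −ln(0.812500) = 0.2076.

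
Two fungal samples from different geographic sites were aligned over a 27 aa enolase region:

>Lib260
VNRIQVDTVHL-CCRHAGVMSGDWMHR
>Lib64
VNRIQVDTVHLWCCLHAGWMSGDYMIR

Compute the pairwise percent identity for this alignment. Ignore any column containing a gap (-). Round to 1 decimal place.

84.6%

Excluding the 1 gap column leaves 26 comparable sites.
Differing sites — 15:R/L; 19:V/W; 24:W/Y; 26:H/I.
22 of the 26 comparable sites match, so the percent identity is 22/26 × 100 = 84.6%.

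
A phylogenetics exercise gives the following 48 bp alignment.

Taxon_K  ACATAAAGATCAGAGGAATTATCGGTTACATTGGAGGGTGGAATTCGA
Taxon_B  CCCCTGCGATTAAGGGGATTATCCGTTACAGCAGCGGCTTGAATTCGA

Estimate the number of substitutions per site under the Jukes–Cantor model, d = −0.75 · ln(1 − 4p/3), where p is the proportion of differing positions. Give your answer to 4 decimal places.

The sequences differ at positions 1 (A/C), 3 (A/C), 4 (T/C), 5 (A/T), 6 (A/G), 7 (A/C), 11 (C/T), 13 (G/A), 14 (A/G), 17 (A/G), 24 (G/C), 31 (T/G), 32 (T/C), 33 (G/A), 35 (A/C), 38 (G/C), 40 (G/T).
p = 17/48 = 0.354167.
d = −0.75 · ln(1 − (4/3)·0.354167) = −0.75 · ln(0.527777) = −0.75 · (-0.639081) = 0.4793.

0.4793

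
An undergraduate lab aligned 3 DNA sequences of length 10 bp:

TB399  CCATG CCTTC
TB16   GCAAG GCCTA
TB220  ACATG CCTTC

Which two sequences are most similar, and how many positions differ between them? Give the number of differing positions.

Pairwise Hamming distances:
  TB399 vs TB16: 5
  TB399 vs TB220: 1
  TB16 vs TB220: 5
The smallest is 1, between TB399 and TB220.

1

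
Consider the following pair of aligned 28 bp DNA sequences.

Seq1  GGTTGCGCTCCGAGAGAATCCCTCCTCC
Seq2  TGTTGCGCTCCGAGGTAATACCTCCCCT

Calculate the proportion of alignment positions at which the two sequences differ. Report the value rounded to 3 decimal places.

Differing sites — 1:G/T; 15:A/G; 16:G/T; 20:C/A; 26:T/C; 28:C/T.
There are 6 differences over 28 sites, so p = 6/28 = 0.214.

0.214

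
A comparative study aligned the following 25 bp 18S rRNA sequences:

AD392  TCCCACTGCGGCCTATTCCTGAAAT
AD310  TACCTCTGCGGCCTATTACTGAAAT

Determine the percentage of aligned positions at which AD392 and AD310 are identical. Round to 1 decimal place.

Mismatches occur at site 2 (C→A), site 5 (A→T), site 18 (C→A).
22 of the 25 sites match, so the percent identity is 22/25 × 100 = 88.0%.

88.0%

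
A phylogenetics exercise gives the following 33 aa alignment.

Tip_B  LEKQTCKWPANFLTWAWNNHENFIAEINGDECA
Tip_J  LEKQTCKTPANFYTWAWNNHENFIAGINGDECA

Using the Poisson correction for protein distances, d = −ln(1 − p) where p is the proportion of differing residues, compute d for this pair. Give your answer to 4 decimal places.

0.0953

Differing sites — 8:W/T; 13:L/Y; 26:E/G.
p = 3/33 = 0.090909.
d = −ln(1 − 0.090909) = −ln(0.909091) = 0.0953.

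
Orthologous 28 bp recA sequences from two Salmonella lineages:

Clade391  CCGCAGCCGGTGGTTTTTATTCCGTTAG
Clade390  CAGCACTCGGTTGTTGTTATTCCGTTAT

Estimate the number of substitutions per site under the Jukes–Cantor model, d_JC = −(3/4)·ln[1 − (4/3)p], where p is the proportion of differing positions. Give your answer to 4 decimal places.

0.2524

Differing sites — 2:C/A; 6:G/C; 7:C/T; 12:G/T; 16:T/G; 28:G/T.
p = 6/28 = 0.214286.
d = −0.75 · ln(1 − (4/3)·0.214286) = −0.75 · ln(0.714285) = −0.75 · (-0.336473) = 0.2524.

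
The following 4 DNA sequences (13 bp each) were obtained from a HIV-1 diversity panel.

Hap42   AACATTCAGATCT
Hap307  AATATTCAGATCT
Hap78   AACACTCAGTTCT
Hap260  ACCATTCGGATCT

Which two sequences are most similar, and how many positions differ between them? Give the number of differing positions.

1

Pairwise Hamming distances:
  Hap42 vs Hap307: 1
  Hap42 vs Hap78: 2
  Hap42 vs Hap260: 2
  Hap307 vs Hap78: 3
  Hap307 vs Hap260: 3
  Hap78 vs Hap260: 4
The smallest is 1, between Hap42 and Hap307.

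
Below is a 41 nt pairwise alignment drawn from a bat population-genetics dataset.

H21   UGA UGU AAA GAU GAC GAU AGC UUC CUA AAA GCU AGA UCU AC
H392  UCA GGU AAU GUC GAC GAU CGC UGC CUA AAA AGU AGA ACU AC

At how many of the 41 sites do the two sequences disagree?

Mismatches occur at site 2 (G→C), site 4 (U→G), site 9 (A→U), site 11 (A→U), site 12 (U→C), site 19 (A→C), site 23 (U→G), site 31 (G→A), site 32 (C→G), site 37 (U→A).
That gives 10 mismatches out of 41 aligned sites, so the Hamming distance is 10.

10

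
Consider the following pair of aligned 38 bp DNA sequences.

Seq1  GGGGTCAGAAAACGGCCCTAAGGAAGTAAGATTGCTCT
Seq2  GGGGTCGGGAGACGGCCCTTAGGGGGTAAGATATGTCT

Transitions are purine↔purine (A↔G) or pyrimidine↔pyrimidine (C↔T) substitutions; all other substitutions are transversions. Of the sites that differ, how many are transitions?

Mismatches occur at site 7 (A↔G, transition), site 9 (A↔G, transition), site 11 (A↔G, transition), site 20 (A↔T, transversion), site 24 (A↔G, transition), site 25 (A↔G, transition), site 33 (T↔A, transversion), site 34 (G↔T, transversion), site 35 (C↔G, transversion).
Of the 9 differences, 5 transitions and 4 transversions, so the answer is 5.

5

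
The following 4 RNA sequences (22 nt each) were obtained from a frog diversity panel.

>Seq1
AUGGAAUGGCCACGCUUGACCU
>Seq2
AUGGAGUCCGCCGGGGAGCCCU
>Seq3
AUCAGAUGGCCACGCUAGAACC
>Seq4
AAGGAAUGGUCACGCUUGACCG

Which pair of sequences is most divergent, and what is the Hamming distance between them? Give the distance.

Pairwise Hamming distances:
  Seq1 vs Seq2: 10
  Seq1 vs Seq3: 6
  Seq1 vs Seq4: 3
  Seq2 vs Seq3: 14
  Seq2 vs Seq4: 12
  Seq3 vs Seq4: 8
The largest is 14, between Seq2 and Seq3.

14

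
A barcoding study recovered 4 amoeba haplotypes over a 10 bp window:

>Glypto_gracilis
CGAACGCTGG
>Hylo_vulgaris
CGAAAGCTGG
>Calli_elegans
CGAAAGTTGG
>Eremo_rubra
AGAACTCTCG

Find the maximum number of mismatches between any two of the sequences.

5

Pairwise Hamming distances:
  Glypto_gracilis vs Hylo_vulgaris: 1
  Glypto_gracilis vs Calli_elegans: 2
  Glypto_gracilis vs Eremo_rubra: 3
  Hylo_vulgaris vs Calli_elegans: 1
  Hylo_vulgaris vs Eremo_rubra: 4
  Calli_elegans vs Eremo_rubra: 5
The largest is 5, between Calli_elegans and Eremo_rubra.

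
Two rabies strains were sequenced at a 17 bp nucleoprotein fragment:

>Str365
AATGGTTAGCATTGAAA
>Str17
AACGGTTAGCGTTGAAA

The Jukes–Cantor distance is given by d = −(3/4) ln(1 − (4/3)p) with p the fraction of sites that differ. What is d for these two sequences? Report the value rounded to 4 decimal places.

The sequences differ at positions 3 (T/C), 11 (A/G).
p = 2/17 = 0.117647.
d = −0.75 · ln(1 − (4/3)·0.117647) = −0.75 · ln(0.843137) = −0.75 · (-0.170626) = 0.1280.

0.1280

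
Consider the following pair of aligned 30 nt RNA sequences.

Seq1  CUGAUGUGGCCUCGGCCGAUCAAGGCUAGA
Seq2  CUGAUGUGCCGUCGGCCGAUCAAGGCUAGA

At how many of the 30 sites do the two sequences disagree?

2

The sequences differ at positions 9 (G/C), 11 (C/G).
That gives 2 mismatches out of 30 aligned sites, so the Hamming distance is 2.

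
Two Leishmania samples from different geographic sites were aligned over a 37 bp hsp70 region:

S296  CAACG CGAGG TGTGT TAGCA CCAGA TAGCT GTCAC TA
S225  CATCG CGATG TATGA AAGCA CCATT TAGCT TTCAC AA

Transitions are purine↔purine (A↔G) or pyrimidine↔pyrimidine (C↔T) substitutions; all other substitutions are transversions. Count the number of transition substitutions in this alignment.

1

Differing sites — 3:A/T (Tv); 9:G/T (Tv); 12:G/A (Ti); 15:T/A (Tv); 16:T/A (Tv); 24:G/T (Tv); 25:A/T (Tv); 31:G/T (Tv); 36:T/A (Tv).
Of the 9 differences, 1 transition and 8 transversions, so the answer is 1.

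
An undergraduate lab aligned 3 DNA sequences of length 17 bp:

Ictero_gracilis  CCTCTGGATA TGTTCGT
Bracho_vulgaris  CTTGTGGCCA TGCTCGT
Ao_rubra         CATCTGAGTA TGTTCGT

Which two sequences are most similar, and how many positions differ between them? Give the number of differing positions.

3

Pairwise Hamming distances:
  Ictero_gracilis vs Bracho_vulgaris: 5
  Ictero_gracilis vs Ao_rubra: 3
  Bracho_vulgaris vs Ao_rubra: 6
The smallest is 3, between Ictero_gracilis and Ao_rubra.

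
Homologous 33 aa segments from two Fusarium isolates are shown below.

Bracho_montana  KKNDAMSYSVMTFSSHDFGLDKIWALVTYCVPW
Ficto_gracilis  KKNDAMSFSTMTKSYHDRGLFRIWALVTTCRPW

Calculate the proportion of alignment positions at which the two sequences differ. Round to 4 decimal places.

Mismatches occur at site 8 (Y/F), site 10 (V/T), site 13 (F/K), site 15 (S/Y), site 18 (F/R), site 21 (D/F), site 22 (K/R), site 29 (Y/T), site 31 (V/R).
There are 9 differences over 33 sites, so p = 9/33 = 0.2727.

0.2727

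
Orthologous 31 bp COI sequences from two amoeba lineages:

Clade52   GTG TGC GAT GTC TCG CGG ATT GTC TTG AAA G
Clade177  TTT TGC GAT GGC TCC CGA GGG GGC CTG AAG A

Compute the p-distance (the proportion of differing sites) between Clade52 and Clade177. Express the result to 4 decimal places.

Differing sites — 1:G/T; 3:G/T; 11:T/G; 15:G/C; 18:G/A; 19:A/G; 20:T/G; 21:T/G; 23:T/G; 25:T/C; 30:A/G; 31:G/A.
There are 12 differences over 31 sites, so p = 12/31 = 0.3871.

0.3871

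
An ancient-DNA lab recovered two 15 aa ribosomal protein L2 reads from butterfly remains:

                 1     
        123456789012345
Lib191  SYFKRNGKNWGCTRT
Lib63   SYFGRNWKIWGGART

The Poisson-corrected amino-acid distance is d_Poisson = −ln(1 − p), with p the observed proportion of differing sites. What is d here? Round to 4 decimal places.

0.4055

Differing sites — 4:K/G; 7:G/W; 9:N/I; 12:C/G; 13:T/A.
p = 5/15 = 0.333333.
d = −ln(1 − 0.333333) = −ln(0.666667) = 0.4055.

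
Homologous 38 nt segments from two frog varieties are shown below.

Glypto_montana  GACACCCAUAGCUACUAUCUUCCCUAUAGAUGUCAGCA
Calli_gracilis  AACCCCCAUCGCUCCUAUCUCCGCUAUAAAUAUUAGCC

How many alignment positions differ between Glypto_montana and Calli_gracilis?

Differing sites — 1:G/A; 4:A/C; 10:A/C; 14:A/C; 21:U/C; 23:C/G; 29:G/A; 32:G/A; 34:C/U; 38:A/C.
That gives 10 mismatches out of 38 aligned sites, so the Hamming distance is 10.

10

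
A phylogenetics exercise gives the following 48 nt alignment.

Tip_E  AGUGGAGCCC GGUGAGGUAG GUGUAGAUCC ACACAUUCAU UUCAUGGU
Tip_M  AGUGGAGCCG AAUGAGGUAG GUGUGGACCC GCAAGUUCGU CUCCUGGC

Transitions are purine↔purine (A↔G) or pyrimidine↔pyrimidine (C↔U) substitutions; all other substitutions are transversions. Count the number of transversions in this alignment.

Differing sites — 10:C/G (Tv); 11:G/A (Ti); 12:G/A (Ti); 25:A/G (Ti); 28:U/C (Ti); 31:A/G (Ti); 34:C/A (Tv); 35:A/G (Ti); 39:A/G (Ti); 41:U/C (Ti); 44:A/C (Tv); 48:U/C (Ti).
Of the 12 differences, 9 transitions and 3 transversions, so the answer is 3.

3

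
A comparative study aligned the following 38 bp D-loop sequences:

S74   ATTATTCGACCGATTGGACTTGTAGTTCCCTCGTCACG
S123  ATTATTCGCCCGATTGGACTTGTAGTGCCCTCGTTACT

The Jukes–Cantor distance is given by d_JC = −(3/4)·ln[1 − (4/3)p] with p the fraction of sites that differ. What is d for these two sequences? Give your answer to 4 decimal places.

The sequences differ at positions 9 (A/C), 27 (T/G), 35 (C/T), 38 (G/T).
p = 4/38 = 0.105263.
d = −0.75 · ln(1 − (4/3)·0.105263) = −0.75 · ln(0.859649) = −0.75 · (-0.151231) = 0.1134.

0.1134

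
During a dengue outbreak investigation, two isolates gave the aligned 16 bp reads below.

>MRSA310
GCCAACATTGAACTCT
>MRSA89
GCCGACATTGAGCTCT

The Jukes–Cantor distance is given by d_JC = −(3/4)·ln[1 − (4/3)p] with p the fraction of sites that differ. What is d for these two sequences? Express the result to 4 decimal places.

Differing sites — 4:A/G; 12:A/G.
p = 2/16 = 0.125000.
d = −0.75 · ln(1 − (4/3)·0.125000) = −0.75 · ln(0.833333) = −0.75 · (-0.182322) = 0.1367.

0.1367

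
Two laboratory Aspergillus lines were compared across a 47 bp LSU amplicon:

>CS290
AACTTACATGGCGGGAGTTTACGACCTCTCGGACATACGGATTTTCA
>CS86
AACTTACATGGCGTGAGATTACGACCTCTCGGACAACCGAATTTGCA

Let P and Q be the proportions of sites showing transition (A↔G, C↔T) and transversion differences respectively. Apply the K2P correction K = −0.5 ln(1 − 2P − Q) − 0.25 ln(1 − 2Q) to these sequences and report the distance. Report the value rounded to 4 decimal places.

The sequences differ at positions 14 (G/T, transversion), 18 (T/A, transversion), 36 (T/A, transversion), 37 (A/C, transversion), 40 (G/A, transition), 45 (T/G, transversion).
Of the 6 differences, 1 transition and 5 transversions over 47 sites: P = 1/47 = 0.021277, Q = 5/47 = 0.106383.
d = −0.5·ln(0.851063) − 0.25·ln(0.787234) = −0.5·(-0.161269) − 0.25·(-0.239230) = 0.1404.

0.1404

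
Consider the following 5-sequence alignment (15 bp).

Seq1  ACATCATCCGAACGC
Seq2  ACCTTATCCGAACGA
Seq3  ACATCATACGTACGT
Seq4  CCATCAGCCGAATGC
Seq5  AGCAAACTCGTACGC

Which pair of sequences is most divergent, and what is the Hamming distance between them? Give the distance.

9

Pairwise Hamming distances:
  Seq1 vs Seq2: 3
  Seq1 vs Seq3: 3
  Seq1 vs Seq4: 3
  Seq1 vs Seq5: 7
  Seq2 vs Seq3: 5
  Seq2 vs Seq4: 6
  Seq2 vs Seq5: 7
  Seq3 vs Seq4: 6
  Seq3 vs Seq5: 7
  Seq4 vs Seq5: 9
The largest is 9, between Seq4 and Seq5.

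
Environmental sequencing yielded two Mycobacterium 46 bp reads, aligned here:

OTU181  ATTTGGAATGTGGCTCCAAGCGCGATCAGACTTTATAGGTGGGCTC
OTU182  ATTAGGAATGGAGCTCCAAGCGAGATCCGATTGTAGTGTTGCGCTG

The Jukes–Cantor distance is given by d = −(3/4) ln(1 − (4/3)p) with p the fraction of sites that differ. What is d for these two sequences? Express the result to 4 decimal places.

Differing sites — 4:T/A; 11:T/G; 12:G/A; 23:C/A; 28:A/C; 31:C/T; 33:T/G; 36:T/G; 37:A/T; 39:G/T; 42:G/C; 46:C/G.
p = 12/46 = 0.260870.
d = −0.75 · ln(1 − (4/3)·0.260870) = −0.75 · ln(0.652173) = −0.75 · (-0.427445) = 0.3206.

0.3206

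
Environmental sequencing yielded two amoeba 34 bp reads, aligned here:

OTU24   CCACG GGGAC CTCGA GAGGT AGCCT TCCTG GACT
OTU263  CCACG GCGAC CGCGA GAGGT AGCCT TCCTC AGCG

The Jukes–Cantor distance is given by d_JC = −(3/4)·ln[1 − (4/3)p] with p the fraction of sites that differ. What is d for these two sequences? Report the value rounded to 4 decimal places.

Differing sites — 7:G/C; 12:T/G; 30:G/C; 31:G/A; 32:A/G; 34:T/G.
p = 6/34 = 0.176471.
d = −0.75 · ln(1 − (4/3)·0.176471) = −0.75 · ln(0.764705) = −0.75 · (-0.268265) = 0.2012.

0.2012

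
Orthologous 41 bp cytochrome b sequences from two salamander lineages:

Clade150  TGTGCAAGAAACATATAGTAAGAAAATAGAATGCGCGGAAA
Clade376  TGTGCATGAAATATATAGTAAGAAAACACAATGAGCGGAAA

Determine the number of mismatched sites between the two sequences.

5

Mismatches occur at site 7 (A↔T), site 12 (C↔T), site 27 (T↔C), site 29 (G↔C), site 34 (C↔A).
That gives 5 mismatches out of 41 aligned sites, so the Hamming distance is 5.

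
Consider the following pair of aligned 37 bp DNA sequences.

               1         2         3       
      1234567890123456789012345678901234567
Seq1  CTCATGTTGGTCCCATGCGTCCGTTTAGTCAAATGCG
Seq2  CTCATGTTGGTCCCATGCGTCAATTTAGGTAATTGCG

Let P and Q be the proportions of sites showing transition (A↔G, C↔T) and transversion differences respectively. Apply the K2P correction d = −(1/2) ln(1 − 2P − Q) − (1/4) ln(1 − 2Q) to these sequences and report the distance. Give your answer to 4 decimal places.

0.1491

The sequences differ at positions 22 (C/A, transversion), 23 (G/A, transition), 29 (T/G, transversion), 30 (C/T, transition), 33 (A/T, transversion).
Of the 5 differences, 2 transitions and 3 transversions over 37 sites: P = 2/37 = 0.054054, Q = 3/37 = 0.081081.
d = −0.5·ln(0.810811) − 0.25·ln(0.837838) = −0.5·(-0.209720) − 0.25·(-0.176931) = 0.1491.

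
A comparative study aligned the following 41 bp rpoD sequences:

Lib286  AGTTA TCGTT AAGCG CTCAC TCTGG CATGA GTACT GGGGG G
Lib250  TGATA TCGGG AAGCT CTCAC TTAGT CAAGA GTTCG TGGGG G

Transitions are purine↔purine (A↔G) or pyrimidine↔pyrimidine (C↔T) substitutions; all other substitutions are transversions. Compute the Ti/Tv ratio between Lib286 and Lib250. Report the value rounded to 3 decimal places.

0.091

Differing sites — 1:A/T (Tv); 3:T/A (Tv); 9:T/G (Tv); 10:T/G (Tv); 15:G/T (Tv); 22:C/T (Ti); 23:T/A (Tv); 25:G/T (Tv); 28:T/A (Tv); 33:A/T (Tv); 35:T/G (Tv); 36:G/T (Tv).
Of the 12 differences, 1 transition and 11 transversions, so Ti/Tv = 1/11 = 0.091.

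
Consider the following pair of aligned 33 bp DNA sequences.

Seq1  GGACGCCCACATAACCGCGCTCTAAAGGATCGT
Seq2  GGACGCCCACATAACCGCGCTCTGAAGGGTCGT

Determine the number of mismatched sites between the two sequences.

Differing sites — 24:A/G; 29:A/G.
That gives 2 mismatches out of 33 aligned sites, so the Hamming distance is 2.

2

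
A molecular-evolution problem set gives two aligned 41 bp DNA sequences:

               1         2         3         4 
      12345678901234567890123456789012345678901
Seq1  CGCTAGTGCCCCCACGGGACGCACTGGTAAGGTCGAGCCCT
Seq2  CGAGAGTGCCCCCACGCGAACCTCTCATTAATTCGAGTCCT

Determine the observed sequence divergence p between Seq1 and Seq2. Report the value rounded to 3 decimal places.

0.293

The sequences differ at positions 3 (C/A), 4 (T/G), 17 (G/C), 20 (C/A), 21 (G/C), 23 (A/T), 26 (G/C), 27 (G/A), 29 (A/T), 31 (G/A), 32 (G/T), 38 (C/T).
There are 12 differences over 41 sites, so p = 12/41 = 0.293.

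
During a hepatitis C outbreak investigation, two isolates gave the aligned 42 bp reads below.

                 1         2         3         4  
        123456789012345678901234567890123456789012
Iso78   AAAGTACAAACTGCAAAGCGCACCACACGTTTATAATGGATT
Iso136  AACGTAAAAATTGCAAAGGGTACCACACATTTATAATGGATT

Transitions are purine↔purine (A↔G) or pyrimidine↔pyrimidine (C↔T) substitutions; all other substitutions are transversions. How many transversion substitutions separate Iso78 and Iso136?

3

Differing sites — 3:A/C (Tv); 7:C/A (Tv); 11:C/T (Ti); 19:C/G (Tv); 21:C/T (Ti); 29:G/A (Ti).
Of the 6 differences, 3 transitions and 3 transversions, so the answer is 3.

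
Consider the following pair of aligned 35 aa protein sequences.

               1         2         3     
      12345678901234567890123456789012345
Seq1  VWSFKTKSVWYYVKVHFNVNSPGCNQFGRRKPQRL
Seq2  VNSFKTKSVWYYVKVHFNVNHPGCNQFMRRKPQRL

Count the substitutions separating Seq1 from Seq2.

3

Differing sites — 2:W/N; 21:S/H; 28:G/M.
That gives 3 mismatches out of 35 aligned sites, so the Hamming distance is 3.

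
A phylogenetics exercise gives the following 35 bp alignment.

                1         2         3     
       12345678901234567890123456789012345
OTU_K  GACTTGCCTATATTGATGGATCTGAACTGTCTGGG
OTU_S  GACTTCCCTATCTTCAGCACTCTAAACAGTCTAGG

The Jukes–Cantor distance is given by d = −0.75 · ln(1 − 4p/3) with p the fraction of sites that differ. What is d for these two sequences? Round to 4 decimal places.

0.3597

Mismatches occur at site 6 (G→C), site 12 (A→C), site 15 (G→C), site 17 (T→G), site 18 (G→C), site 19 (G→A), site 20 (A→C), site 24 (G→A), site 28 (T→A), site 33 (G→A).
p = 10/35 = 0.285714.
d = −0.75 · ln(1 − (4/3)·0.285714) = −0.75 · ln(0.619048) = −0.75 · (-0.479572) = 0.3597.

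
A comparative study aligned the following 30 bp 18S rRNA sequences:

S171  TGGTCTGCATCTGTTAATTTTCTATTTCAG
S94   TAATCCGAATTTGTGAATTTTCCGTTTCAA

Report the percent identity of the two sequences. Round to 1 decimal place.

Mismatches occur at site 2 (G↔A), site 3 (G↔A), site 6 (T↔C), site 8 (C↔A), site 11 (C↔T), site 15 (T↔G), site 23 (T↔C), site 24 (A↔G), site 30 (G↔A).
21 of the 30 sites match, so the percent identity is 21/30 × 100 = 70.0%.

70.0%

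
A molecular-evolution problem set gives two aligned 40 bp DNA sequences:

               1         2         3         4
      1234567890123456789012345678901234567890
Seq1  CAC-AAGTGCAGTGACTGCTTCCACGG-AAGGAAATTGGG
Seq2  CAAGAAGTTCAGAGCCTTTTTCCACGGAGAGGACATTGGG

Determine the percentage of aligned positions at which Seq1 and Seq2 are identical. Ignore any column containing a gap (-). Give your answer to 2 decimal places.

78.95%

Excluding the 2 gap columns leaves 38 comparable sites.
Differing sites — 3:C/A; 9:G/T; 13:T/A; 15:A/C; 18:G/T; 19:C/T; 29:A/G; 34:A/C.
30 of the 38 comparable sites match, so the percent identity is 30/38 × 100 = 78.95%.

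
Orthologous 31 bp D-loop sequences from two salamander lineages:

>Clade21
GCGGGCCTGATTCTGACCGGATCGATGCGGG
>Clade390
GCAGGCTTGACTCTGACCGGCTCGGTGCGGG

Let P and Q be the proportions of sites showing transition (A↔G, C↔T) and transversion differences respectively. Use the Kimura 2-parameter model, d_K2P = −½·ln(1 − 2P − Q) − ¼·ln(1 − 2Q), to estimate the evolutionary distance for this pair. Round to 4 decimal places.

0.1881

The sequences differ at positions 3 (G/A, transition), 7 (C/T, transition), 11 (T/C, transition), 21 (A/C, transversion), 25 (A/G, transition).
Of the 5 differences, 4 transitions and 1 transversion over 31 sites: P = 4/31 = 0.129032, Q = 1/31 = 0.032258.
d = −0.5·ln(0.709678) − 0.25·ln(0.935484) = −0.5·(-0.342944) − 0.25·(-0.066691) = 0.1881.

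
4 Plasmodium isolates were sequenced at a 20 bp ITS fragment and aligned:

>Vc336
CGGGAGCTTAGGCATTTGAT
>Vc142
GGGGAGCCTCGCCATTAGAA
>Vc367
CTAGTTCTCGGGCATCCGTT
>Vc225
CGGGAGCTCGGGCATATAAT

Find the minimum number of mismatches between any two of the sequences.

Pairwise Hamming distances:
  Vc336 vs Vc142: 6
  Vc336 vs Vc367: 9
  Vc336 vs Vc225: 4
  Vc142 vs Vc367: 13
  Vc142 vs Vc225: 9
  Vc367 vs Vc225: 8
The smallest is 4, between Vc336 and Vc225.

4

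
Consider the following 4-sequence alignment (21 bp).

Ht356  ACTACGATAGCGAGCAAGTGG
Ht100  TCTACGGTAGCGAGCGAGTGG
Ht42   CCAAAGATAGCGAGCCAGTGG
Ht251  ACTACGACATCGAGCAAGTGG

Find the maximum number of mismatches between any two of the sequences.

Pairwise Hamming distances:
  Ht356 vs Ht100: 3
  Ht356 vs Ht42: 4
  Ht356 vs Ht251: 2
  Ht100 vs Ht42: 5
  Ht100 vs Ht251: 5
  Ht42 vs Ht251: 6
The largest is 6, between Ht42 and Ht251.

6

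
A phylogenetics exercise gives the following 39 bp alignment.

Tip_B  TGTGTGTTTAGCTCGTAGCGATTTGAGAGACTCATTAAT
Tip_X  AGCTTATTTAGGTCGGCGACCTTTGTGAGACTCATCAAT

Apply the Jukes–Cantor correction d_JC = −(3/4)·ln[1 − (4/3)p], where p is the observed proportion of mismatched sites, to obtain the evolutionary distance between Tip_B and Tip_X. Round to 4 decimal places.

0.3961

Mismatches occur at site 1 (T/A), site 3 (T/C), site 4 (G/T), site 6 (G/A), site 12 (C/G), site 16 (T/G), site 17 (A/C), site 19 (C/A), site 20 (G/C), site 21 (A/C), site 26 (A/T), site 36 (T/C).
p = 12/39 = 0.307692.
d = −0.75 · ln(1 − (4/3)·0.307692) = −0.75 · ln(0.589744) = −0.75 · (-0.528067) = 0.3961.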